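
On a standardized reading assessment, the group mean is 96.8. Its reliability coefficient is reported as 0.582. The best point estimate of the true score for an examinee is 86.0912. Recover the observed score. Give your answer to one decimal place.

T̂ = ρX + (1 − ρ)μ  ⇒  X = (T̂ − (1 − ρ)μ) / ρ
X = (86.0912 − 0.418 × 96.8) / 0.582 = (86.0912 − 40.4624) / 0.582 = 45.6288 / 0.582 = 78.400

78.4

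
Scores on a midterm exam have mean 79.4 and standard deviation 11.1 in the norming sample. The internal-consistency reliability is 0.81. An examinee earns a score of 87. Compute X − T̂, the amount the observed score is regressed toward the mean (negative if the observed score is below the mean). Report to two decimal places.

1.44

Kelley's formula gives T̂ = 0.81·87 + 0.19·79.4 = 70.47 + 15.086 = 85.5560.
X − T̂ = 87 − 85.556 = 1.444 → 1.44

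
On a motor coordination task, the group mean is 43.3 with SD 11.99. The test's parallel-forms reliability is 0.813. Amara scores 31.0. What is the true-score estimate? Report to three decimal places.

33.300

Regress the observed score toward the mean by the unreliability: T̂ = 0.813·31.0 + 0.187·43.3 = 25.2030 + 8.0971 = 33.3001.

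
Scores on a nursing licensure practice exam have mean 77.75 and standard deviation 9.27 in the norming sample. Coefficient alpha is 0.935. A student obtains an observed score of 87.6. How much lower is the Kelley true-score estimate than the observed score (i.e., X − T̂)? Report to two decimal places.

Regress the observed score toward the mean by the unreliability: T̂ = 0.935·87.6 + 0.065·77.75 = 81.9060 + 5.05375 = 86.9597.
X − T̂ = 87.6 − 86.960 = 0.640 → 0.64

0.64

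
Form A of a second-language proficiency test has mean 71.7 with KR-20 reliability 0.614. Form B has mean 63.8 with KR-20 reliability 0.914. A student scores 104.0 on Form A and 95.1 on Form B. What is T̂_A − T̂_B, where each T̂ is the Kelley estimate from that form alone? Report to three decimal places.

-0.876

T̂_A = 0.614(104.0) + 0.386(71.7) = 91.53220
T̂_B = 0.914(95.1) + 0.086(63.8) = 92.40820
T̂_A − T̂_B = -0.87600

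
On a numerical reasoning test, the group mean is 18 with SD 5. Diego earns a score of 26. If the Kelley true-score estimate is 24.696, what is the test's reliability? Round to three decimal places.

T̂ = ρX + (1 − ρ)μ  ⇒  T̂ − μ = ρ(X − μ)
ρ = (T̂ − μ)/(X − μ) = (24.696 − 18) / (26 − 18) = 6.696 / 8.0 = 0.83700

0.837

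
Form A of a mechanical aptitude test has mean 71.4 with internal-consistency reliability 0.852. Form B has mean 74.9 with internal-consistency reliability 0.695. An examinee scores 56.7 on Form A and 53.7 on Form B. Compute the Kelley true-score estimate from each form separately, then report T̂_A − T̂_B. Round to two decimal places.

T̂_A = 0.852(56.7) + 0.148(71.4) = 58.8756
T̂_B = 0.695(53.7) + 0.305(74.9) = 60.1660
T̂_A − T̂_B = -1.2904

-1.29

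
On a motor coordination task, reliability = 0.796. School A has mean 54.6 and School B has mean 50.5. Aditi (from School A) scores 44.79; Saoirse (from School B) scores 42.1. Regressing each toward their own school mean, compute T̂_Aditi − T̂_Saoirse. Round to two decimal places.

T̂_Aditi = 0.796(44.79) + 0.204(54.6) = 46.7912
T̂_Saoirse = 0.796(42.1) + 0.204(50.5) = 43.8136
Difference = 46.7912 − 43.8136 = 2.9776

2.98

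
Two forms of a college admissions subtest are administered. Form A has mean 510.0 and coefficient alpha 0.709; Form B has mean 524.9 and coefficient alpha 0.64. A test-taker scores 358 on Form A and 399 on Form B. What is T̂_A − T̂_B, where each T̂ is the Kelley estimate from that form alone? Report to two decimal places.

T̂_A = 0.709(358) + 0.291(510.0) = 402.2320
T̂_B = 0.64(399) + 0.36(524.9) = 444.3240
T̂_A − T̂_B = -42.0920

-42.09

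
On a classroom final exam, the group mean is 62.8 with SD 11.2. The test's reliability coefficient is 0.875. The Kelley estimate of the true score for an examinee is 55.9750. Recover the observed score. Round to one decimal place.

T̂ = ρX + (1 − ρ)μ  ⇒  X = (T̂ − (1 − ρ)μ) / ρ
X = (55.9750 − 0.125 × 62.8) / 0.875 = (55.9750 − 7.8500) / 0.875 = 48.1250 / 0.875 = 55.000

55.0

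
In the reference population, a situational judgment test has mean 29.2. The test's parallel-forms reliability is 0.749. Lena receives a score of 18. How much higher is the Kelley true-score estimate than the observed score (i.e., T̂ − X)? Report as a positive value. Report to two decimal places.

Regress the observed score toward the mean by the unreliability: T̂ = 0.749·18 + 0.251·29.2 = 13.482 + 7.3292 = 20.8112.
T̂ − X = 20.811 − 18 = 2.811 → 2.81

2.81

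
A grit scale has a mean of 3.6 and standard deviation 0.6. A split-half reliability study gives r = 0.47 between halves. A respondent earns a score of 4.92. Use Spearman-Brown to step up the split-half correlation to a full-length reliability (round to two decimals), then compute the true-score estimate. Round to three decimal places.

Spearman-Brown: ρ = 2r/(1 + r) = 2(0.47)/(1 + 0.47) = 0.940/1.47 = 0.6395 → 0.64
T̂ = ρX + (1 − ρ)μ
  = 0.64 × 4.92 + 0.36 × 3.6
  = 3.1488 + 1.296
  = 4.4448
  ≈ 4.445

4.445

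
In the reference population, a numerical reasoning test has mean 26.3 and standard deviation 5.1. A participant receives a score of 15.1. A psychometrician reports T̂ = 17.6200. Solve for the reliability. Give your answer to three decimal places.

T̂ = ρX + (1 − ρ)μ  ⇒  T̂ − μ = ρ(X − μ)
ρ = (T̂ − μ)/(X − μ) = (17.6200 − 26.3) / (15.1 − 26.3) = -8.6800 / -11.2 = 0.77500

0.775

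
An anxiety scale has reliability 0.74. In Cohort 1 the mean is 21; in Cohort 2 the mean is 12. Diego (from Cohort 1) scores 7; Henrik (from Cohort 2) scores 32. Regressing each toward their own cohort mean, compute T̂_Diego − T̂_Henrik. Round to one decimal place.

-16.2

T̂_Diego = 0.74(7) + 0.26(21) = 10.640
T̂_Henrik = 0.74(32) + 0.26(12) = 26.800
Difference = 10.640 − 26.800 = -16.160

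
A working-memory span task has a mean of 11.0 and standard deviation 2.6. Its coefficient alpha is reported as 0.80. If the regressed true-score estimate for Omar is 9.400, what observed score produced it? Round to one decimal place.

9.0

T̂ = ρX + (1 − ρ)μ  ⇒  X = (T̂ − (1 − ρ)μ) / ρ
X = (9.400 − 0.20 × 11.0) / 0.80 = (9.400 − 2.200) / 0.80 = 7.200 / 0.80 = 9.000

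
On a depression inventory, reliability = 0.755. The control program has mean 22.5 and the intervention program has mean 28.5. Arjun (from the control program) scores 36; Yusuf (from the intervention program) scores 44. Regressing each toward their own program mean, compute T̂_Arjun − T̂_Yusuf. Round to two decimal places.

T̂_Arjun = 0.755(36) + 0.245(22.5) = 32.6925
T̂_Yusuf = 0.755(44) + 0.245(28.5) = 40.2025
Difference = 32.6925 − 40.2025 = -7.5100

-7.51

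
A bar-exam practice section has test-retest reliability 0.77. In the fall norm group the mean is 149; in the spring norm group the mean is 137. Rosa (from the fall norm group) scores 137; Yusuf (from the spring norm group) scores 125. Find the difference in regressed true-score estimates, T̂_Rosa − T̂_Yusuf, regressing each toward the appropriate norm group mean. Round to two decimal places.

T̂_Rosa = 0.77(137) + 0.23(149) = 139.7600
T̂_Yusuf = 0.77(125) + 0.23(137) = 127.7600
Difference = 139.7600 − 127.7600 = 12.0000

12.00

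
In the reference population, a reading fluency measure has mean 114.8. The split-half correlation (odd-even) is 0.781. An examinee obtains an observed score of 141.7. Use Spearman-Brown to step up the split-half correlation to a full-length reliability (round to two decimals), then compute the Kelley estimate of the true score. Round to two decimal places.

138.47

Spearman-Brown: ρ = 2r/(1 + r) = 2(0.781)/(1 + 0.781) = 1.5620/1.781 = 0.8770 → 0.88
Weight the observed score by reliability and the mean by (1 − reliability): T̂ = 0.88·141.7 + 0.12·114.8 = 124.696 + 13.776 = 138.472.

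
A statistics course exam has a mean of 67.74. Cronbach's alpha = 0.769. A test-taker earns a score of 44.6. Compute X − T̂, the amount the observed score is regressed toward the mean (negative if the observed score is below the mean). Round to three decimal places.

-5.345

Weight the observed score by reliability and the mean by (1 − reliability): T̂ = 0.769·44.6 + 0.231·67.74 = 34.2974 + 15.64794 = 49.94534.
X − T̂ = 44.6 − 49.9453 = -5.3453 → -5.345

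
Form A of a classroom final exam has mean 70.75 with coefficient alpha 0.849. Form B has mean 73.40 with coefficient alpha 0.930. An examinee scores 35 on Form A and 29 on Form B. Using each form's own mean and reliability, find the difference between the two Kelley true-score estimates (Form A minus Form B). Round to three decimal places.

8.290

T̂_A = 0.849(35) + 0.151(70.75) = 40.39825
T̂_B = 0.930(29) + 0.070(73.40) = 32.10800
T̂_A − T̂_B = 8.29025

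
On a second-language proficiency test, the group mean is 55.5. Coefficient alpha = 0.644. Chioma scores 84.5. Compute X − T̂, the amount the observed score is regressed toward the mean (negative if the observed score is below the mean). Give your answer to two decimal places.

10.32

T̂ = ρX + (1 − ρ)μ
  = 0.644 × 84.5 + 0.356 × 55.5
  = 54.4180 + 19.7580
  = 74.1760
  ≈ 74.176
X − T̂ = 84.5 − 74.176 = 10.324 → 10.32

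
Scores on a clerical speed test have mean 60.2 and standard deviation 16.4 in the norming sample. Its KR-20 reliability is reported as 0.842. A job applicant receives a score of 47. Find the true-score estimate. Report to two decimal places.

49.09

Regress the observed score toward the mean by the unreliability: T̂ = 0.842·47 + 0.158·60.2 = 39.574 + 9.5116 = 49.086.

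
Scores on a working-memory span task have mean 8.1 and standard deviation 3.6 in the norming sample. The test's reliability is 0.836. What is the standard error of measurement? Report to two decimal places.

SEM = SD · √(1 − ρ) = 3.6 × √0.164 = 3.6 × 0.4050 = 1.458

1.46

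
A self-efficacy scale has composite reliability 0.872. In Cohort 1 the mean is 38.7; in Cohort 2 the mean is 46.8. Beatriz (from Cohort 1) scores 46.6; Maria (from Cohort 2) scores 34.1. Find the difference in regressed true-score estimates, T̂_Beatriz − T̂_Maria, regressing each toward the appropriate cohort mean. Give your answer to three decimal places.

T̂_Beatriz = 0.872(46.6) + 0.128(38.7) = 45.58880
T̂_Maria = 0.872(34.1) + 0.128(46.8) = 35.72560
Difference = 45.58880 − 35.72560 = 9.86320

9.863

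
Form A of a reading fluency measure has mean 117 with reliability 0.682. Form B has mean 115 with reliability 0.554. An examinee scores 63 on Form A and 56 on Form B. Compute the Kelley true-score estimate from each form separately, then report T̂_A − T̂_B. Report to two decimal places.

-2.14

T̂_A = 0.682(63) + 0.318(117) = 80.1720
T̂_B = 0.554(56) + 0.446(115) = 82.3140
T̂_A − T̂_B = -2.1420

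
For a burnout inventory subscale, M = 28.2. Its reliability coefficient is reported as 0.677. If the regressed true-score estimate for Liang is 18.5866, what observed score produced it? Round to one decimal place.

14.0

T̂ = ρX + (1 − ρ)μ  ⇒  X = (T̂ − (1 − ρ)μ) / ρ
X = (18.5866 − 0.323 × 28.2) / 0.677 = (18.5866 − 9.1086) / 0.677 = 9.4780 / 0.677 = 14.000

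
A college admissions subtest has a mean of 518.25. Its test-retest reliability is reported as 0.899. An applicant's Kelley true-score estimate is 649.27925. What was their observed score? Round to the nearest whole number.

664

T̂ = ρX + (1 − ρ)μ  ⇒  X = (T̂ − (1 − ρ)μ) / ρ
X = (649.27925 − 0.101 × 518.25) / 0.899 = (649.27925 − 52.34325) / 0.899 = 596.93600 / 0.899 = 664.00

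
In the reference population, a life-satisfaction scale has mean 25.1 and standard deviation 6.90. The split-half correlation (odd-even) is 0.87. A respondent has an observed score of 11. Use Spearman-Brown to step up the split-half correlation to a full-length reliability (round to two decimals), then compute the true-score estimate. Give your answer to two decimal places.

11.99

Spearman-Brown: ρ = 2r/(1 + r) = 2(0.87)/(1 + 0.87) = 1.740/1.87 = 0.9305 → 0.93
T̂ = 0.93(11) + 0.07(25.1) = 10.23 + 1.757 = 11.987 → 11.99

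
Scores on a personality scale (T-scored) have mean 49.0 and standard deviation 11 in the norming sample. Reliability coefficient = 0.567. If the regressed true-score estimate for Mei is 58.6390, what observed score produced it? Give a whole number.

T̂ = ρX + (1 − ρ)μ  ⇒  X = (T̂ − (1 − ρ)μ) / ρ
X = (58.6390 − 0.433 × 49.0) / 0.567 = (58.6390 − 21.2170) / 0.567 = 37.4220 / 0.567 = 66.00

66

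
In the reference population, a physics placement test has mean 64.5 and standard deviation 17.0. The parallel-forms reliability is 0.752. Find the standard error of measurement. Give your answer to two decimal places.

8.47

SEM = SD · √(1 − ρ) = 17.0 × √0.248 = 17.0 × 0.4980 = 8.466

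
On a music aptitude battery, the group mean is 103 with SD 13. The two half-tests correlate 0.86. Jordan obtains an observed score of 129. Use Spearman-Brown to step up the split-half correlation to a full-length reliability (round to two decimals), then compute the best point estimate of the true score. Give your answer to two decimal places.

Spearman-Brown: ρ = 2r/(1 + r) = 2(0.86)/(1 + 0.86) = 1.720/1.86 = 0.9247 → 0.92
T̂ = 0.92(129) + 0.08(103) = 118.68 + 8.24 = 126.920 → 126.92

126.92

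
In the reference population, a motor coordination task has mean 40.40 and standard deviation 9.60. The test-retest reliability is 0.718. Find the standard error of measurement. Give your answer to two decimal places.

SEM = SD · √(1 − ρ) = 9.60 × √0.282 = 9.60 × 0.5310 = 5.098

5.10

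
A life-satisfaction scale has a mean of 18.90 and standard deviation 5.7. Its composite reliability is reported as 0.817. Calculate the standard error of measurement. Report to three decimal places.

2.438

SEM = SD · √(1 − ρ) = 5.7 × √0.183 = 5.7 × 0.4278 = 2.4384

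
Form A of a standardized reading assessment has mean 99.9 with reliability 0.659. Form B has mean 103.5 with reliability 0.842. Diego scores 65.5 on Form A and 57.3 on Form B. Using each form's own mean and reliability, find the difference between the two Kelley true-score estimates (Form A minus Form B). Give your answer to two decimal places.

T̂_A = 0.659(65.5) + 0.341(99.9) = 77.2304
T̂_B = 0.842(57.3) + 0.158(103.5) = 64.5996
T̂_A − T̂_B = 12.6308

12.63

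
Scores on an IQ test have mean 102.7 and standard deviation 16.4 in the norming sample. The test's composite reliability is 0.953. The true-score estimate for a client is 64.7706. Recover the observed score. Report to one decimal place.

T̂ = ρX + (1 − ρ)μ  ⇒  X = (T̂ − (1 − ρ)μ) / ρ
X = (64.7706 − 0.047 × 102.7) / 0.953 = (64.7706 − 4.8269) / 0.953 = 59.9437 / 0.953 = 62.900

62.9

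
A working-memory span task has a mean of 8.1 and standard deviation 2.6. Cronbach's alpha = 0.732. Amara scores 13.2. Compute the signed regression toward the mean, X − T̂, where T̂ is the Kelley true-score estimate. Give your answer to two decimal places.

1.37

Regress the observed score toward the mean by the unreliability: T̂ = 0.732·13.2 + 0.268·8.1 = 9.6624 + 2.1708 = 11.8332.
X − T̂ = 13.2 − 11.833 = 1.367 → 1.37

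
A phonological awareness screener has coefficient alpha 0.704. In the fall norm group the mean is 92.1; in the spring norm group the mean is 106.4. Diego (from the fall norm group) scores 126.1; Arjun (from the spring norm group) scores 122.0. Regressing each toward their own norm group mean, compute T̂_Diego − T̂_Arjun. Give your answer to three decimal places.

T̂_Diego = 0.704(126.1) + 0.296(92.1) = 116.03600
T̂_Arjun = 0.704(122.0) + 0.296(106.4) = 117.38240
Difference = 116.03600 − 117.38240 = -1.34640

-1.346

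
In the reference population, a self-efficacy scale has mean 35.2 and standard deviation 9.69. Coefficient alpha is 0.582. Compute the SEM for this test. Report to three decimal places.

SEM = SD · √(1 − ρ) = 9.69 × √0.418 = 9.69 × 0.6465 = 6.2649

6.265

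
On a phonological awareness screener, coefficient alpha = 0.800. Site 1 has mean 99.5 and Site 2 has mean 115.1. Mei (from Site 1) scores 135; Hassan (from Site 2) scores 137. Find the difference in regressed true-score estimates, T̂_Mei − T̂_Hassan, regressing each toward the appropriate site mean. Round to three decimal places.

-4.720

T̂_Mei = 0.800(135) + 0.200(99.5) = 127.90000
T̂_Hassan = 0.800(137) + 0.200(115.1) = 132.62000
Difference = 127.90000 − 132.62000 = -4.72000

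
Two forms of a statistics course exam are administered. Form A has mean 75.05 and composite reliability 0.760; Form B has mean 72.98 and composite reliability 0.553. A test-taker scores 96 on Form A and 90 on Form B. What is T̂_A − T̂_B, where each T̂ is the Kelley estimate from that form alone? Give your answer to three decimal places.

8.580

T̂_A = 0.760(96) + 0.240(75.05) = 90.97200
T̂_B = 0.553(90) + 0.447(72.98) = 82.39206
T̂_A − T̂_B = 8.57994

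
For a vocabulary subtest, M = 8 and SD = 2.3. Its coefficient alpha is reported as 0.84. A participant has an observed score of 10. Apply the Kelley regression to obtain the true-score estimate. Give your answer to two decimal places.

T̂ = 0.84(10) + 0.16(8) = 8.40 + 1.28 = 9.680 → 9.68

9.68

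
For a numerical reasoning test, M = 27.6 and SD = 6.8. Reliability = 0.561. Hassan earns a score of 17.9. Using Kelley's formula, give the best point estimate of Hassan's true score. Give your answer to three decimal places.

T̂ = 0.561(17.9) + 0.439(27.6) = 10.0419 + 12.1164 = 22.1583 → 22.158

22.158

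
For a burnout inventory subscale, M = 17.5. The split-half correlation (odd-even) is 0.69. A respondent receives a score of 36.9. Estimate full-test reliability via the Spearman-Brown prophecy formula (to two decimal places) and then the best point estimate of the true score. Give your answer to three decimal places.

33.408

Spearman-Brown: ρ = 2r/(1 + r) = 2(0.69)/(1 + 0.69) = 1.380/1.69 = 0.8166 → 0.82
T̂ = 0.82(36.9) + 0.18(17.5) = 30.258 + 3.150 = 33.4080 → 33.408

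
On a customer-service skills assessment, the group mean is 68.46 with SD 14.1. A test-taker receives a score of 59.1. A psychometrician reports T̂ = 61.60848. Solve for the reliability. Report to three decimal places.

0.732

T̂ = ρX + (1 − ρ)μ  ⇒  T̂ − μ = ρ(X − μ)
ρ = (T̂ − μ)/(X − μ) = (61.60848 − 68.46) / (59.1 − 68.46) = -6.85152 / -9.36 = 0.73200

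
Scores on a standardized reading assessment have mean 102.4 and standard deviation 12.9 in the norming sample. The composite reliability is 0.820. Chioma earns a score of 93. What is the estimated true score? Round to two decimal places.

Kelley's formula gives T̂ = 0.820·93 + 0.180·102.4 = 76.260 + 18.4320 = 94.692.

94.69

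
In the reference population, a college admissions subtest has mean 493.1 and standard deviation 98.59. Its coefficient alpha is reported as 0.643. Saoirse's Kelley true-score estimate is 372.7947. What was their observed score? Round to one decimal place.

T̂ = ρX + (1 − ρ)μ  ⇒  X = (T̂ − (1 − ρ)μ) / ρ
X = (372.7947 − 0.357 × 493.1) / 0.643 = (372.7947 − 176.0367) / 0.643 = 196.7580 / 0.643 = 306.000

306.0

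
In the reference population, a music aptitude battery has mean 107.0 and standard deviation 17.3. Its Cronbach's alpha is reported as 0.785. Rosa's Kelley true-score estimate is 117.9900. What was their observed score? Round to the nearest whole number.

121

T̂ = ρX + (1 − ρ)μ  ⇒  X = (T̂ − (1 − ρ)μ) / ρ
X = (117.9900 − 0.215 × 107.0) / 0.785 = (117.9900 − 23.0050) / 0.785 = 94.9850 / 0.785 = 121.00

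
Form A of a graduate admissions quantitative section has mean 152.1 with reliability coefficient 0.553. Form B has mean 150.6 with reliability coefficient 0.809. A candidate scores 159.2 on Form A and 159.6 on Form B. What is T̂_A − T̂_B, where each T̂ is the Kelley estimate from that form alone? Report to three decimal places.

T̂_A = 0.553(159.2) + 0.447(152.1) = 156.02630
T̂_B = 0.809(159.6) + 0.191(150.6) = 157.88100
T̂_A − T̂_B = -1.85470

-1.855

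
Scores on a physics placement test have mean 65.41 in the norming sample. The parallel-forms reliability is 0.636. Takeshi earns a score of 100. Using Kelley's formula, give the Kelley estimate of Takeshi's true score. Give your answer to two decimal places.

87.41

Weight the observed score by reliability and the mean by (1 − reliability): T̂ = 0.636·100 + 0.364·65.41 = 63.600 + 23.80924 = 87.409.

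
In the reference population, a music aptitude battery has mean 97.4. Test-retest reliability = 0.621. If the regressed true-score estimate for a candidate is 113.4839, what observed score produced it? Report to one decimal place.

T̂ = ρX + (1 − ρ)μ  ⇒  X = (T̂ − (1 − ρ)μ) / ρ
X = (113.4839 − 0.379 × 97.4) / 0.621 = (113.4839 − 36.9146) / 0.621 = 76.5693 / 0.621 = 123.300

123.3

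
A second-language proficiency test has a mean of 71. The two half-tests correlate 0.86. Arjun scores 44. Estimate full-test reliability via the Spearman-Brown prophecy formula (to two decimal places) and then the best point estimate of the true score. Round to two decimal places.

Spearman-Brown: ρ = 2r/(1 + r) = 2(0.86)/(1 + 0.86) = 1.720/1.86 = 0.9247 → 0.92
Weight the observed score by reliability and the mean by (1 − reliability): T̂ = 0.92·44 + 0.08·71 = 40.48 + 5.68 = 46.160.

46.16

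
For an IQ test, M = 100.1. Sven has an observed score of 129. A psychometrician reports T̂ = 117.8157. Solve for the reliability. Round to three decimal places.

0.613

T̂ = ρX + (1 − ρ)μ  ⇒  T̂ − μ = ρ(X − μ)
ρ = (T̂ − μ)/(X − μ) = (117.8157 − 100.1) / (129 − 100.1) = 17.7157 / 28.9 = 0.61300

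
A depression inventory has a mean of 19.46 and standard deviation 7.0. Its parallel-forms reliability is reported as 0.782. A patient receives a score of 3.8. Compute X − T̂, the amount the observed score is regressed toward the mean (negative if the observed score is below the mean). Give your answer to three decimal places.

T̂ = ρX + (1 − ρ)μ
  = 0.782 × 3.8 + 0.218 × 19.46
  = 2.9716 + 4.24228
  = 7.21388
  ≈ 7.2139
X − T̂ = 3.8 − 7.2139 = -3.4139 → -3.414

-3.414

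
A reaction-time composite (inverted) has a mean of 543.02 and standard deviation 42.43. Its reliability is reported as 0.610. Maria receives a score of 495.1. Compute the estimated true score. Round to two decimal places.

Weight the observed score by reliability and the mean by (1 − reliability): T̂ = 0.610·495.1 + 0.390·543.02 = 302.0110 + 211.77780 = 513.789.

513.79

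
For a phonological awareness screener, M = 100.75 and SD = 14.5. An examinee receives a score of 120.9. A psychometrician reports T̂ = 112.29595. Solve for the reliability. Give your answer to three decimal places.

0.573

T̂ = ρX + (1 − ρ)μ  ⇒  T̂ − μ = ρ(X − μ)
ρ = (T̂ − μ)/(X − μ) = (112.29595 − 100.75) / (120.9 − 100.75) = 11.54595 / 20.15 = 0.57300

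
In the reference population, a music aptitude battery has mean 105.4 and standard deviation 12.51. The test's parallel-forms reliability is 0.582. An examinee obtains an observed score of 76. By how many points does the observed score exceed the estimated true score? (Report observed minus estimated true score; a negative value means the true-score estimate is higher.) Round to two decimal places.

T̂ = ρX + (1 − ρ)μ
  = 0.582 × 76 + 0.418 × 105.4
  = 44.232 + 44.0572
  = 88.2892
  ≈ 88.289
X − T̂ = 76 − 88.289 = -12.289 → -12.29

-12.29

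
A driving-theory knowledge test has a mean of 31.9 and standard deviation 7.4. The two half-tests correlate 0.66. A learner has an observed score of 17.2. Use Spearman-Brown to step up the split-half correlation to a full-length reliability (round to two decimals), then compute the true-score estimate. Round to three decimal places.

Spearman-Brown: ρ = 2r/(1 + r) = 2(0.66)/(1 + 0.66) = 1.320/1.66 = 0.7952 → 0.80
T̂ = ρX + (1 − ρ)μ
  = 0.80 × 17.2 + 0.20 × 31.9
  = 13.760 + 6.380
  = 20.1400
  ≈ 20.140

20.140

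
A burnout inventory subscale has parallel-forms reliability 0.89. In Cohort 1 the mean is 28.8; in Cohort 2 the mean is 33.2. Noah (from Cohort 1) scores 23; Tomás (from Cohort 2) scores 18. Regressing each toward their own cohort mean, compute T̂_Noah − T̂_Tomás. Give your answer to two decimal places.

3.97

T̂_Noah = 0.89(23) + 0.11(28.8) = 23.6380
T̂_Tomás = 0.89(18) + 0.11(33.2) = 19.6720
Difference = 23.6380 − 19.6720 = 3.9660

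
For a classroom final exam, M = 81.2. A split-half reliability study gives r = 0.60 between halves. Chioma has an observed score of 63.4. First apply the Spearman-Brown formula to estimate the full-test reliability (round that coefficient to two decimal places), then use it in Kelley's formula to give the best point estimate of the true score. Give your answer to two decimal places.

Spearman-Brown: ρ = 2r/(1 + r) = 2(0.60)/(1 + 0.60) = 1.200/1.60 = 0.7500 → 0.75
Regress the observed score toward the mean by the unreliability: T̂ = 0.75·63.4 + 0.25·81.2 = 47.550 + 20.300 = 67.850.

67.85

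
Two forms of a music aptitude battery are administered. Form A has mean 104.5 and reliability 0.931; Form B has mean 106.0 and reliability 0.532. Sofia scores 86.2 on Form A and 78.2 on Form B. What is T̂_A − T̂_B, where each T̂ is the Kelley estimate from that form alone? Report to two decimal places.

-3.75

T̂_A = 0.931(86.2) + 0.069(104.5) = 87.4627
T̂_B = 0.532(78.2) + 0.468(106.0) = 91.2104
T̂_A − T̂_B = -3.7477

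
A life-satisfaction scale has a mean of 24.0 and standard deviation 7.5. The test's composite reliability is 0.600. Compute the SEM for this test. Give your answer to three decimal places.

4.743

SEM = SD · √(1 − ρ) = 7.5 × √0.400 = 7.5 × 0.6325 = 4.7434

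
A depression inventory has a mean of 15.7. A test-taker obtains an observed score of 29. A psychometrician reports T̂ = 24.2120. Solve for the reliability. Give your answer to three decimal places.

0.640

T̂ = ρX + (1 − ρ)μ  ⇒  T̂ − μ = ρ(X − μ)
ρ = (T̂ − μ)/(X − μ) = (24.2120 − 15.7) / (29 − 15.7) = 8.5120 / 13.3 = 0.64000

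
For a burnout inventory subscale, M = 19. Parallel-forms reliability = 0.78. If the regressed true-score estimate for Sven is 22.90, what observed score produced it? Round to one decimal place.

T̂ = ρX + (1 − ρ)μ  ⇒  X = (T̂ − (1 − ρ)μ) / ρ
X = (22.90 − 0.22 × 19) / 0.78 = (22.90 − 4.18) / 0.78 = 18.72 / 0.78 = 24.000

24.0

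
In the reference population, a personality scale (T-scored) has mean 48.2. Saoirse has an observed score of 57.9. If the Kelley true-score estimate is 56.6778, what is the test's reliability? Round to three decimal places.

T̂ = ρX + (1 − ρ)μ  ⇒  T̂ − μ = ρ(X − μ)
ρ = (T̂ − μ)/(X − μ) = (56.6778 − 48.2) / (57.9 − 48.2) = 8.4778 / 9.7 = 0.87400

0.874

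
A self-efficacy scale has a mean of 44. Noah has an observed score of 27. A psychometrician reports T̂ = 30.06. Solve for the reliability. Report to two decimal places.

T̂ = ρX + (1 − ρ)μ  ⇒  T̂ − μ = ρ(X − μ)
ρ = (T̂ − μ)/(X − μ) = (30.06 − 44) / (27 − 44) = -13.94 / -17.0 = 0.8200

0.82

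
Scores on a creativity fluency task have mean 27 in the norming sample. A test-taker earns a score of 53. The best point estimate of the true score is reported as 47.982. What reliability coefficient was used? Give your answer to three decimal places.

T̂ = ρX + (1 − ρ)μ  ⇒  T̂ − μ = ρ(X − μ)
ρ = (T̂ − μ)/(X − μ) = (47.982 − 27) / (53 − 27) = 20.982 / 26.0 = 0.80700

0.807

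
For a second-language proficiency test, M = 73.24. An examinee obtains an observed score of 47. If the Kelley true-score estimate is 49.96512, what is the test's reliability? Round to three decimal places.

0.887

T̂ = ρX + (1 − ρ)μ  ⇒  T̂ − μ = ρ(X − μ)
ρ = (T̂ − μ)/(X − μ) = (49.96512 − 73.24) / (47 − 73.24) = -23.27488 / -26.24 = 0.88700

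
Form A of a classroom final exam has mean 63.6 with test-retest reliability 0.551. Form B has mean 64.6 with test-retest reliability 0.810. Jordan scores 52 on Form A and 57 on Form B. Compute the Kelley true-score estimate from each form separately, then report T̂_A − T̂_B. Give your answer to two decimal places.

-1.24

T̂_A = 0.551(52) + 0.449(63.6) = 57.2084
T̂_B = 0.810(57) + 0.190(64.6) = 58.4440
T̂_A − T̂_B = -1.2356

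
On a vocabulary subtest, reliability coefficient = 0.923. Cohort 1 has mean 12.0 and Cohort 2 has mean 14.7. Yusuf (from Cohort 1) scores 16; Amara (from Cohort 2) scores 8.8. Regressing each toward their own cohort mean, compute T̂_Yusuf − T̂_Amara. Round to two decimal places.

6.44

T̂_Yusuf = 0.923(16) + 0.077(12.0) = 15.6920
T̂_Amara = 0.923(8.8) + 0.077(14.7) = 9.2543
Difference = 15.6920 − 9.2543 = 6.4377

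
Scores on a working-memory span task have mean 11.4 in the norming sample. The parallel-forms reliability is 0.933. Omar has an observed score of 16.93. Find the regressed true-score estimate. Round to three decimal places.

T̂ = 0.933(16.93) + 0.067(11.4) = 15.79569 + 0.7638 = 16.5595 → 16.559

16.559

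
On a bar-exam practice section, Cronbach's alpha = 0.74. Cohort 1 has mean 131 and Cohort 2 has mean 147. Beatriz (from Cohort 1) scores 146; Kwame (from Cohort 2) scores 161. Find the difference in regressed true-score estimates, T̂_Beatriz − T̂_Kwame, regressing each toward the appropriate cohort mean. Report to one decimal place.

-15.3

T̂_Beatriz = 0.74(146) + 0.26(131) = 142.100
T̂_Kwame = 0.74(161) + 0.26(147) = 157.360
Difference = 142.100 − 157.360 = -15.260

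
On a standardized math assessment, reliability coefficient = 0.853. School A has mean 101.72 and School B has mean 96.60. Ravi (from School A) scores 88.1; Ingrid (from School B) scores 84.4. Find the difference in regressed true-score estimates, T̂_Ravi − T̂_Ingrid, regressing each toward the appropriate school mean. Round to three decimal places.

3.909

T̂_Ravi = 0.853(88.1) + 0.147(101.72) = 90.10214
T̂_Ingrid = 0.853(84.4) + 0.147(96.60) = 86.19340
Difference = 90.10214 − 86.19340 = 3.90874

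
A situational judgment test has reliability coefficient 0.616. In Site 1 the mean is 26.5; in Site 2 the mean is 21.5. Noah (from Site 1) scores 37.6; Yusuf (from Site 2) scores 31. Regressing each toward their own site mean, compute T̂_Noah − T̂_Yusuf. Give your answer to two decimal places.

T̂_Noah = 0.616(37.6) + 0.384(26.5) = 33.3376
T̂_Yusuf = 0.616(31) + 0.384(21.5) = 27.3520
Difference = 33.3376 − 27.3520 = 5.9856

5.99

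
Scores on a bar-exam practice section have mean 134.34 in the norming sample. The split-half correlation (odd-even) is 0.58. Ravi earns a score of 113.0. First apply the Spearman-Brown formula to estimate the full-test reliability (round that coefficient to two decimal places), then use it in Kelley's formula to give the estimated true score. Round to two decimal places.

Spearman-Brown: ρ = 2r/(1 + r) = 2(0.58)/(1 + 0.58) = 1.160/1.58 = 0.7342 → 0.73
T̂ = ρX + (1 − ρ)μ
  = 0.73 × 113.0 + 0.27 × 134.34
  = 82.490 + 36.2718
  = 118.762
  ≈ 118.76

118.76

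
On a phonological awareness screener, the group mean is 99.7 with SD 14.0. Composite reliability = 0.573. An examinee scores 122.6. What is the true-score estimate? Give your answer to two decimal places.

112.82

Kelley's formula gives T̂ = 0.573·122.6 + 0.427·99.7 = 70.2498 + 42.5719 = 112.822.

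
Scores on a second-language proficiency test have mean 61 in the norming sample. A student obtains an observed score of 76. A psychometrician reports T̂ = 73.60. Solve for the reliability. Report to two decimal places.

0.84

T̂ = ρX + (1 − ρ)μ  ⇒  T̂ − μ = ρ(X − μ)
ρ = (T̂ − μ)/(X − μ) = (73.60 − 61) / (76 − 61) = 12.60 / 15.0 = 0.8400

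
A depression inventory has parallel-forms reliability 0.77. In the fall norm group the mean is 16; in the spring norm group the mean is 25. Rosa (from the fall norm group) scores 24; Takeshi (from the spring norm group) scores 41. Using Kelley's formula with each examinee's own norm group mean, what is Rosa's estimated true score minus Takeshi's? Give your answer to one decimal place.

-15.2

T̂_Rosa = 0.77(24) + 0.23(16) = 22.160
T̂_Takeshi = 0.77(41) + 0.23(25) = 37.320
Difference = 22.160 − 37.320 = -15.160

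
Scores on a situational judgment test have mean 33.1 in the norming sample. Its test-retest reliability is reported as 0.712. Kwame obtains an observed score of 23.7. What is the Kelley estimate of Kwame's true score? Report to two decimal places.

T̂ = ρX + (1 − ρ)μ
  = 0.712 × 23.7 + 0.288 × 33.1
  = 16.8744 + 9.5328
  = 26.407
  ≈ 26.41

26.41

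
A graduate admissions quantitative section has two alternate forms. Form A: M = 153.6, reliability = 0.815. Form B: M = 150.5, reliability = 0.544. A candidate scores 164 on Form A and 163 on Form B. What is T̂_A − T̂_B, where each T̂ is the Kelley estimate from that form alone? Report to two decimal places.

4.78

T̂_A = 0.815(164) + 0.185(153.6) = 162.0760
T̂_B = 0.544(163) + 0.456(150.5) = 157.3000
T̂_A − T̂_B = 4.7760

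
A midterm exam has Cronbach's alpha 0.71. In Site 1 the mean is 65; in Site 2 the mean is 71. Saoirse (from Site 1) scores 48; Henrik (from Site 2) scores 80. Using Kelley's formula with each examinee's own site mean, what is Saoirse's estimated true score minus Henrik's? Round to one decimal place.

T̂_Saoirse = 0.71(48) + 0.29(65) = 52.930
T̂_Henrik = 0.71(80) + 0.29(71) = 77.390
Difference = 52.930 − 77.390 = -24.460

-24.5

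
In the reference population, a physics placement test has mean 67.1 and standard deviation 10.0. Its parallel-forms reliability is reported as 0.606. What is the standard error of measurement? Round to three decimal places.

6.277

SEM = SD · √(1 − ρ) = 10.0 × √0.394 = 10.0 × 0.6277 = 6.2769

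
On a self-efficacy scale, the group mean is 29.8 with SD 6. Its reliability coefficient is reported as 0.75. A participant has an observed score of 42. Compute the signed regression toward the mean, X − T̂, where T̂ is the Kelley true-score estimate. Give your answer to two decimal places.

Regress the observed score toward the mean by the unreliability: T̂ = 0.75·42 + 0.25·29.8 = 31.50 + 7.450 = 38.9500.
X − T̂ = 42 − 38.950 = 3.050 → 3.05

3.05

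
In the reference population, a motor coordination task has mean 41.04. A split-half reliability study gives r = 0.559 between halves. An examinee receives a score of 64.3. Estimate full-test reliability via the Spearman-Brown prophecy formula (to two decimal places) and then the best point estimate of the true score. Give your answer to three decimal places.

57.787

Spearman-Brown: ρ = 2r/(1 + r) = 2(0.559)/(1 + 0.559) = 1.1180/1.559 = 0.7171 → 0.72
T̂ = ρX + (1 − ρ)μ
  = 0.72 × 64.3 + 0.28 × 41.04
  = 46.296 + 11.4912
  = 57.7872
  ≈ 57.787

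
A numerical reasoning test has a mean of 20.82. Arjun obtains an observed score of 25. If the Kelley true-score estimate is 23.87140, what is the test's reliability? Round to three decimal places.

T̂ = ρX + (1 − ρ)μ  ⇒  T̂ − μ = ρ(X − μ)
ρ = (T̂ − μ)/(X − μ) = (23.87140 − 20.82) / (25 − 20.82) = 3.05140 / 4.18 = 0.73000

0.730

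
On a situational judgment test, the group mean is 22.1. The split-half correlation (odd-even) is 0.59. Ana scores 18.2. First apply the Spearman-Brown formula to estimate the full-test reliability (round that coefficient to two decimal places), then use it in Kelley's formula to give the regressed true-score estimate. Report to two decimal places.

19.21

Spearman-Brown: ρ = 2r/(1 + r) = 2(0.59)/(1 + 0.59) = 1.180/1.59 = 0.7421 → 0.74
Weight the observed score by reliability and the mean by (1 − reliability): T̂ = 0.74·18.2 + 0.26·22.1 = 13.468 + 5.746 = 19.214.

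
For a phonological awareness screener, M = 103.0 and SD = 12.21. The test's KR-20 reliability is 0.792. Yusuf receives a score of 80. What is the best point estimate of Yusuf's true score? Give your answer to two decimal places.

T̂ = ρX + (1 − ρ)μ
  = 0.792 × 80 + 0.208 × 103.0
  = 63.360 + 21.4240
  = 84.784
  ≈ 84.78

84.78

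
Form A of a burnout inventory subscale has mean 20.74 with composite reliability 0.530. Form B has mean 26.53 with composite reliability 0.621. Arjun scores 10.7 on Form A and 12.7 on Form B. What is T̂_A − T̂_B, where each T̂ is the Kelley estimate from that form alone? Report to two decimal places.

-2.52

T̂_A = 0.530(10.7) + 0.470(20.74) = 15.4188
T̂_B = 0.621(12.7) + 0.379(26.53) = 17.9416
T̂_A − T̂_B = -2.5228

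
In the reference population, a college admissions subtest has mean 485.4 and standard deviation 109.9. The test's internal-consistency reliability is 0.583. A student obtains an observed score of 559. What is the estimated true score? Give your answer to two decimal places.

T̂ = ρX + (1 − ρ)μ
  = 0.583 × 559 + 0.417 × 485.4
  = 325.897 + 202.4118
  = 528.309
  ≈ 528.31

528.31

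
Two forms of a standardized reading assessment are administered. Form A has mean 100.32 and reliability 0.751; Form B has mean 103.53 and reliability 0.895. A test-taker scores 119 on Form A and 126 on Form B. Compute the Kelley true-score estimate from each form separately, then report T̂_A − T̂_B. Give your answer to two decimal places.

-9.29

T̂_A = 0.751(119) + 0.249(100.32) = 114.3487
T̂_B = 0.895(126) + 0.105(103.53) = 123.6406
T̂_A − T̂_B = -9.2920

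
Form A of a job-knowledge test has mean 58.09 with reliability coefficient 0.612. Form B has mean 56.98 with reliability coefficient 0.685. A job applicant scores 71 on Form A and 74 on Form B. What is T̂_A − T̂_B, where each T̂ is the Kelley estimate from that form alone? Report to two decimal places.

-2.65

T̂_A = 0.612(71) + 0.388(58.09) = 65.9909
T̂_B = 0.685(74) + 0.315(56.98) = 68.6387
T̂_A − T̂_B = -2.6478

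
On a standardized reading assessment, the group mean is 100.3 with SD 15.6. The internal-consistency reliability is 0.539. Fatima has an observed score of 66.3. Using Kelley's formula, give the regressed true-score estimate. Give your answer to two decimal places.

Kelley's formula gives T̂ = 0.539·66.3 + 0.461·100.3 = 35.7357 + 46.2383 = 81.974.

81.97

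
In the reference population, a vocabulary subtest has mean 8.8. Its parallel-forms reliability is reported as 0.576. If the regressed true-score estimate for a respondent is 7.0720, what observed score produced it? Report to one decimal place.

T̂ = ρX + (1 − ρ)μ  ⇒  X = (T̂ − (1 − ρ)μ) / ρ
X = (7.0720 − 0.424 × 8.8) / 0.576 = (7.0720 − 3.7312) / 0.576 = 3.3408 / 0.576 = 5.800

5.8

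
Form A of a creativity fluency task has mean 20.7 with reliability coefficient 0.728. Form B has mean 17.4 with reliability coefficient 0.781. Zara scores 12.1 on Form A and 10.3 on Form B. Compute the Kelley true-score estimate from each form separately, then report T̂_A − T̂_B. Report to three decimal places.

T̂_A = 0.728(12.1) + 0.272(20.7) = 14.43920
T̂_B = 0.781(10.3) + 0.219(17.4) = 11.85490
T̂_A − T̂_B = 2.58430

2.584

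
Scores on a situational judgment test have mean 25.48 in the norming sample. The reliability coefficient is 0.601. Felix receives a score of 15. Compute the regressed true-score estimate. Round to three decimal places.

Kelley's formula gives T̂ = 0.601·15 + 0.399·25.48 = 9.015 + 10.16652 = 19.1815.

19.182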